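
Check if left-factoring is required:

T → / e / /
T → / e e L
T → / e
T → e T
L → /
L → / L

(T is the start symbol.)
Left-factoring is needed when two productions for the same non-terminal
share a common prefix on the right-hand side.

Productions for T:
  T → / e / /
  T → / e e L
  T → / e
  T → e T
Productions for L:
  L → /
  L → / L

Found common prefix '/ e' in productions for T
Found common prefix '/' in productions for L

Answer: Yes, T has productions with common prefix '/ e'; L has productions with common prefix '/'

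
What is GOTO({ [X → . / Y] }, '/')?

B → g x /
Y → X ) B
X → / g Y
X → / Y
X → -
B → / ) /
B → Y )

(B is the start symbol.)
{ [X → . -], [X → . / Y], [X → . / g Y], [X → / . Y], [Y → . X ) B] }

GOTO(I, '/') = CLOSURE({ [A → αX.β] : [A → α.Xβ] ∈ I, X = '/' })

Items with dot before '/', with the dot advanced:
  [X → . / Y] → [X → / . Y]
Closure of the advanced items:
  [X → / . Y] has the dot before Y: add [Y → . X ) B]
  [Y → . X ) B] has the dot before X: add [X → . / g Y], [X → . / Y], [X → . -]

GOTO = { [X → . -], [X → . / Y], [X → . / g Y], [X → / . Y], [Y → . X ) B] }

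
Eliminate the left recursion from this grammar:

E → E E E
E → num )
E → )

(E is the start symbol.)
E → num ) E'
E → ) E'
E' → E E E'
E' → ε

E is directly left-recursive. The standard transformation for
  A → A α₁ | ... | A α_m | β₁ | ... | β_n
is
  A  → β₁ A' | ... | β_n A'
  A' → α₁ A' | ... | α_m A' | ε

E → num ) becomes E → num ) E'
E → ) becomes E → ) E'
E → E E E becomes E' → E E E'
Add E' → ε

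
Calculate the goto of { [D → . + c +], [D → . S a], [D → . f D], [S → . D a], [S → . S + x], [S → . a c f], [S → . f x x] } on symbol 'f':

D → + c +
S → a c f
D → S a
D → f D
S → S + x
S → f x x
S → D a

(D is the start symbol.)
{ [D → . + c +], [D → . S a], [D → . f D], [D → f . D], [S → . D a], [S → . S + x], [S → . a c f], [S → . f x x], [S → f . x x] }

GOTO(I, 'f') = CLOSURE({ [A → αX.β] : [A → α.Xβ] ∈ I, X = 'f' })

Items with dot before 'f', with the dot advanced:
  [D → . f D] → [D → f . D]
  [S → . f x x] → [S → f . x x]
Closure of the advanced items:
  [D → f . D] has the dot before D: add [D → . + c +], [D → . S a], [D → . f D]
  [D → . S a] has the dot before S: add [S → . a c f], [S → . S + x], [S → . f x x], [S → . D a]

GOTO = { [D → . + c +], [D → . S a], [D → . f D], [D → f . D], [S → . D a], [S → . S + x], [S → . a c f], [S → . f x x], [S → f . x x] }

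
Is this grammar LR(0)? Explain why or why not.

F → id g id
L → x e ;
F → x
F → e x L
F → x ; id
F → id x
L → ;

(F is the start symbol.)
Augment with F' → F and build the canonical LR(0) collection (I0 = CLOSURE({[F' → . F]}), then GOTO on every symbol after a dot until no new states appear). It has 16 states:
  I0: { [F → . e x L], [F → . id g id], [F → . id x], [F → . x ; id], [F → . x], [F' → . F] }  — shift
  I1: { [F' → F .] }  — accept
  I2: { [F → e . x L] }  — shift
  I3: { [F → id . g id], [F → id . x] }  — shift
  I4: { [F → x . ; id], [F → x .] }  — shift, reduce
  I5: { [F → x ; . id] }  — shift
  I6: { [F → x ; id .] }  — reduce
  I7: { [F → id g . id] }  — shift
  I8: { [F → id x .] }  — reduce
  I9: { [F → id g id .] }  — reduce
  I10: { [F → e x . L], [L → . ;], [L → . x e ;] }  — shift
  I11: { [L → ; .] }  — reduce
  I12: { [F → e x L .] }  — reduce
  I13: { [L → x . e ;] }  — shift
  I14: { [L → x e . ;] }  — shift
  I15: { [L → x e ; .] }  — reduce

Conflict in state I4:
  Shift-reduce conflict between [F → x .] and [F → x . ; id]
So the grammar is NOT LR(0).

Answer: No. Shift-reduce conflict between [F → x .] and [F → x . ; id]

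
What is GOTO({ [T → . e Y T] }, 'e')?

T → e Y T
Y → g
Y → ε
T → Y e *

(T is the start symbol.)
{ [T → e . Y T], [Y → . g], [Y → .] }

GOTO(I, 'e') = CLOSURE({ [A → αX.β] : [A → α.Xβ] ∈ I, X = 'e' })

Items with dot before 'e', with the dot advanced:
  [T → . e Y T] → [T → e . Y T]
Closure of the advanced items:
  [T → e . Y T] has the dot before Y: add [Y → . g], [Y → .]

GOTO = { [T → e . Y T], [Y → . g], [Y → .] }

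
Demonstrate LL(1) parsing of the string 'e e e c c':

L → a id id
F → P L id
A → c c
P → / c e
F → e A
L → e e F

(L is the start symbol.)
Stack is shown with the top on the left.

Stack    Input        Action
----------------------------
L $      e e e c c $  output L → e e F
e e F $  e e e c c $  match 'e'
e F $    e e c c $    match 'e'
F $      e c c $      output F → e A
e A $    e c c $      match 'e'
A $      c c $        output A → c c
c c $    c c $        match 'c'
c $      c $          match 'c'
$        $            accept

The string is accepted.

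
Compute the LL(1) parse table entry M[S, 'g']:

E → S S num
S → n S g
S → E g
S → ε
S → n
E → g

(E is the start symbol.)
S → E g, S → ε

To find M[S, 'g'], we find productions for S where 'g' is in the predict set (PREDICT(N → α) = (FIRST(α) \ {ε}) ∪ (FOLLOW(N) if α ⇒* ε)).

Relevant sets:
  FIRST(E) = { 'g', 'n', 'num' }
  FOLLOW(S) = { 'g', 'n', 'num' }

S → n S g: PREDICT = { 'n' }
S → E g: PREDICT = { 'g', 'n', 'num' }
  'g' is in predict set, so this production goes in M[S, 'g']
S → ε: PREDICT = { 'g', 'n', 'num' }
  'g' is in predict set, so this production goes in M[S, 'g']
S → n: PREDICT = { 'n' }

M[S, 'g'] = S → E g, S → ε  (a multiply-defined cell — the grammar is not LL(1))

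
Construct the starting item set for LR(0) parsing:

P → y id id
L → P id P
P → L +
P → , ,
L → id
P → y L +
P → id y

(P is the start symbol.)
First, augment the grammar with P' → P
I₀ = CLOSURE({ [P' → . P] }):
  [P' → . P] has the dot before P: add [P → . y id id], [P → . L +], [P → . , ,], [P → . y L +], [P → . id y]
  [P → . L +] has the dot before L: add [L → . P id P], [L → . id]
No further items can be added.

I₀ = { [L → . P id P], [L → . id], [P → . , ,], [P → . L +], [P → . id y], [P → . y L +], [P → . y id id], [P' → . P] }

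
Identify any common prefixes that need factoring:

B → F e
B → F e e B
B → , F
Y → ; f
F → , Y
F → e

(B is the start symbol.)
Yes, B has productions with common prefix 'F e'

Left-factoring is needed when two productions for the same non-terminal
share a common prefix on the right-hand side.

Productions for B:
  B → F e
  B → F e e B
  B → , F
Productions for F:
  F → , Y
  F → e

Found common prefix 'F e' in productions for B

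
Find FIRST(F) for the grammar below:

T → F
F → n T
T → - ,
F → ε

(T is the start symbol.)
To compute FIRST(F), examine every production with F on the left-hand side, reading each right-hand side left to right until a non-nullable symbol is reached.

From F → n T:
  - n is a terminal: add 'n' and stop
From F → ε:
  - ε-production, so ε ∈ FIRST(F)

Collecting: FIRST(F) = { 'n', ε }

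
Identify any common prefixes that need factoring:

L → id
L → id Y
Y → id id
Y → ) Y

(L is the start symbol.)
Left-factoring is needed when two productions for the same non-terminal
share a common prefix on the right-hand side.

Productions for L:
  L → id
  L → id Y
Productions for Y:
  Y → id id
  Y → ) Y

Found common prefix 'id' in productions for L

Answer: Yes, L has productions with common prefix 'id'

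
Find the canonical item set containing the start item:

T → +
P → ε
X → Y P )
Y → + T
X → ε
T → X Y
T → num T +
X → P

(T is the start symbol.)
{ [P → .], [T → . +], [T → . X Y], [T → . num T +], [T' → . T], [X → . P], [X → . Y P )], [X → .], [Y → . + T] }

First, augment the grammar with T' → T
I₀ = CLOSURE({ [T' → . T] }):
  [T' → . T] has the dot before T: add [T → . +], [T → . X Y], [T → . num T +]
  [T → . X Y] has the dot before X: add [X → . Y P )], [X → .], [X → . P]
  [X → . Y P )] has the dot before Y: add [Y → . + T]
  [X → . P] has the dot before P: add [P → .]
No further items can be added.

I₀ = { [P → .], [T → . +], [T → . X Y], [T → . num T +], [T' → . T], [X → . P], [X → . Y P )], [X → .], [Y → . + T] }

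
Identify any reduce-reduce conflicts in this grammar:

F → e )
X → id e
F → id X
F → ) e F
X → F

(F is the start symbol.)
No reduce-reduce conflicts

Augment with F' → F and build the canonical LR(0) collection (I0 = CLOSURE({[F' → . F]}), then GOTO on every symbol after a dot until no new states appear). It has 12 states:
  I0: { [F → . ) e F], [F → . e )], [F → . id X], [F' → . F] }  — shift
  I1: { [F → ) . e F] }  — shift
  I2: { [F' → F .] }  — accept
  I3: { [F → e . )] }  — shift
  I4: { [F → . ) e F], [F → . e )], [F → . id X], [F → id . X], [X → . F], [X → . id e] }  — shift
  I5: { [X → F .] }  — reduce
  I6: { [F → id X .] }  — reduce
  I7: { [F → . ) e F], [F → . e )], [F → . id X], [F → id . X], [X → . F], [X → . id e], [X → id . e] }  — shift
  I8: { [F → e . )], [X → id e .] }  — shift, reduce
  I9: { [F → e ) .] }  — reduce
  I10: { [F → ) e . F], [F → . ) e F], [F → . e )], [F → . id X] }  — shift
  I11: { [F → ) e F .] }  — reduce

No state contains more than one complete item.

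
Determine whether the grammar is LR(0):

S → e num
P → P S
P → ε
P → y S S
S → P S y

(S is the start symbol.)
No. Shift-reduce conflict between [P → .] and [P → . y S S]

A grammar is LR(0) if no state in the canonical LR(0) collection has:
  - both a shift item (dot before a terminal) and a complete item (shift-reduce conflict), or
  - two or more complete items (reduce-reduce conflict; the accept item [S' → S .] counts as a complete item here).

Augment with S' → S and build the canonical LR(0) collection (I0 = CLOSURE({[S' → . S]}), then GOTO on every symbol after a dot until no new states appear). It has 10 states:
  I0: { [P → . P S], [P → . y S S], [P → .], [S → . P S y], [S → . e num], [S' → . S] }  — shift, reduce
  I1: { [P → . P S], [P → . y S S], [P → .], [P → P . S], [S → . P S y], [S → . e num], [S → P . S y] }  — shift, reduce
  I2: { [S' → S .] }  — accept
  I3: { [S → e . num] }  — shift
  I4: { [P → . P S], [P → . y S S], [P → .], [P → y . S S], [S → . P S y], [S → . e num] }  — shift, reduce
  I5: { [P → . P S], [P → . y S S], [P → .], [P → y S . S], [S → . P S y], [S → . e num] }  — shift, reduce
  I6: { [P → y S S .] }  — reduce
  I7: { [S → e num .] }  — reduce
  I8: { [P → P S .], [S → P S . y] }  — shift, reduce
  I9: { [S → P S y .] }  — reduce

Conflict in state I0:
  Shift-reduce conflict between [P → .] and [P → . y S S]
So the grammar is NOT LR(0).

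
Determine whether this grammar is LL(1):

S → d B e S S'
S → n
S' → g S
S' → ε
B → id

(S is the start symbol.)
No. Predict set conflict for S': { 'g' }

A grammar is LL(1) if for each non-terminal N with multiple productions, the predict sets of those productions are pairwise disjoint, where PREDICT(N → α) = (FIRST(α) \ {ε}) ∪ (FOLLOW(N) if α ⇒* ε).

Relevant sets:
  FOLLOW(S') = { $, 'g' }

For S:
  PREDICT(S → d B e S S') = { 'd' }
  PREDICT(S → n) = { 'n' }
For S':
  PREDICT(S' → g S) = { 'g' }
  PREDICT(S' → ε) = { $, 'g' }
B has a single production, so nothing to check there.

Conflict found: Predict set conflict for S': { 'g' }
The grammar is NOT LL(1).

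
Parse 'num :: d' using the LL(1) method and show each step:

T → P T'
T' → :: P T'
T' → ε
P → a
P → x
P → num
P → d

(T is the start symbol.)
LL(1) parsing maintains a stack (initially the start symbol over $) and the input. At each step: if the stack top is a terminal, match it against the current input token; if it is a non-terminal N, replace it with the RHS of M[N, lookahead] (the unique production whose predict set contains the lookahead).

Stack is shown with the top on the left.

Stack      Input       Action
-----------------------------
T $        num :: d $  output T → P T'
P T' $     num :: d $  output P → num
num T' $   num :: d $  match 'num'
T' $       :: d $      output T' → :: P T'
:: P T' $  :: d $      match '::'
P T' $     d $         output P → d
d T' $     d $         match 'd'
T' $       $           output T' → ε
$          $           accept

The string is accepted.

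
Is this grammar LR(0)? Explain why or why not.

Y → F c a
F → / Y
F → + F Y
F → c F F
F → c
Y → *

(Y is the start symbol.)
No. Shift-reduce conflict between [F → c .] and [F → . + F Y]

A grammar is LR(0) if no state in the canonical LR(0) collection has:
  - both a shift item (dot before a terminal) and a complete item (shift-reduce conflict), or
  - two or more complete items (reduce-reduce conflict; the accept item [Y' → Y .] counts as a complete item here).

Augment with Y' → Y and build the canonical LR(0) collection (I0 = CLOSURE({[Y' → . Y]}), then GOTO on every symbol after a dot until no new states appear). It has 14 states:
  I0: { [F → . + F Y], [F → . / Y], [F → . c F F], [F → . c], [Y → . *], [Y → . F c a], [Y' → . Y] }  — shift
  I1: { [Y → * .] }  — reduce
  I2: { [F → + . F Y], [F → . + F Y], [F → . / Y], [F → . c F F], [F → . c] }  — shift
  I3: { [F → . + F Y], [F → . / Y], [F → . c F F], [F → . c], [F → / . Y], [Y → . *], [Y → . F c a] }  — shift
  I4: { [Y → F . c a] }  — shift
  I5: { [Y' → Y .] }  — accept
  I6: { [F → . + F Y], [F → . / Y], [F → . c F F], [F → . c], [F → c . F F], [F → c .] }  — shift, reduce
  I7: { [F → . + F Y], [F → . / Y], [F → . c F F], [F → . c], [F → c F . F] }  — shift
  I8: { [F → c F F .] }  — reduce
  I9: { [Y → F c . a] }  — shift
  I10: { [Y → F c a .] }  — reduce
  I11: { [F → / Y .] }  — reduce
  I12: { [F → + F . Y], [F → . + F Y], [F → . / Y], [F → . c F F], [F → . c], [Y → . *], [Y → . F c a] }  — shift
  I13: { [F → + F Y .] }  — reduce

Conflict in state I6:
  Shift-reduce conflict between [F → c .] and [F → . + F Y]
So the grammar is NOT LR(0).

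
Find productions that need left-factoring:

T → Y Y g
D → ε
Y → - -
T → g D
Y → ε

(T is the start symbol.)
Left-factoring is needed when two productions for the same non-terminal
share a common prefix on the right-hand side.

Productions for T:
  T → Y Y g
  T → g D
Productions for Y:
  Y → - -
  Y → ε

No common prefixes found.

Answer: No, left-factoring is not needed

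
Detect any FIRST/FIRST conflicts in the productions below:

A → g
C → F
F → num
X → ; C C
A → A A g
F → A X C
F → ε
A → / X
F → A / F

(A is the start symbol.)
FIRST sets of the non-terminals at (or reachable through a nullable prefix from) the front of some alternative:
  FIRST(A) = { '/', 'g' }

Productions for A:
  A → g: FIRST = { 'g' }
  A → A A g: FIRST = { '/', 'g' }
  A → / X: FIRST = { '/' }
Productions for F:
  F → num: FIRST = { 'num' }
  F → A X C: FIRST = { '/', 'g' }
  F → ε: FIRST = { ε }
  F → A / F: FIRST = { '/', 'g' }
C, X have only one production, so no FIRST/FIRST conflict is possible there.

Conflict for A: A → g and A → A A g
  Overlap: { 'g' }
Conflict for A: A → A A g and A → / X
  Overlap: { '/' }
Conflict for F: F → A X C and F → A / F
  Overlap: { '/', 'g' }

Answer: Yes. A → g / A → A A g on { 'g' }; A → A A g / A → '/' X on { '/' }; F → A X C / F → A '/' F on { '/', 'g' }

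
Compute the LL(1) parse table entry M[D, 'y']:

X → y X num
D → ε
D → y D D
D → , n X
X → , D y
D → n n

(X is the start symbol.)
D → ε, D → y D D

To find M[D, 'y'], we find productions for D where 'y' is in the predict set (PREDICT(N → α) = (FIRST(α) \ {ε}) ∪ (FOLLOW(N) if α ⇒* ε)).

Relevant sets:
  FOLLOW(D) = { ',', 'n', 'y' }

D → ε: PREDICT = { ',', 'n', 'y' }
  'y' is in predict set, so this production goes in M[D, 'y']
D → y D D: PREDICT = { 'y' }
  'y' is in predict set, so this production goes in M[D, 'y']
D → , n X: PREDICT = { ',' }
D → n n: PREDICT = { 'n' }

M[D, 'y'] = D → ε, D → y D D  (a multiply-defined cell — the grammar is not LL(1))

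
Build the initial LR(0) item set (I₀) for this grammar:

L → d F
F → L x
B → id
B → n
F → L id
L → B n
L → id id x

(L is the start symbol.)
First, augment the grammar with L' → L
I₀ = CLOSURE({ [L' → . L] }):
  [L' → . L] has the dot before L: add [L → . d F], [L → . B n], [L → . id id x]
  [L → . B n] has the dot before B: add [B → . id], [B → . n]
No further items can be added.

I₀ = { [B → . id], [B → . n], [L → . B n], [L → . d F], [L → . id id x], [L' → . L] }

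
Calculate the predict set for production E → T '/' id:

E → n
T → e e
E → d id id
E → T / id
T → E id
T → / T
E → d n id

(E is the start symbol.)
PREDICT(E → T '/' id) = (FIRST(RHS) \ {ε}) ∪ (FOLLOW(E) if ε ∈ FIRST(RHS), i.e. RHS ⇒* ε)
FIRST(T) = { '/', 'd', 'e', 'n' }
FIRST(T '/' id) = { '/', 'd', 'e', 'n' }
ε ∉ FIRST(T '/' id), so FOLLOW(E) is not added.
PREDICT(E → T '/' id) = { '/', 'd', 'e', 'n' }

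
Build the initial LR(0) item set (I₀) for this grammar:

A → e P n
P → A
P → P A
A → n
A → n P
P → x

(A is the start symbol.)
First, augment the grammar with A' → A
I₀ = CLOSURE({ [A' → . A] }):
  [A' → . A] has the dot before A: add [A → . e P n], [A → . n], [A → . n P]
No further items can be added.

I₀ = { [A → . e P n], [A → . n P], [A → . n], [A' → . A] }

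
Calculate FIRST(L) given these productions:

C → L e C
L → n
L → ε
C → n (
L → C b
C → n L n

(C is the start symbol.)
{ 'e', 'n', ε }

To compute FIRST(L), examine every production with L on the left-hand side, reading each right-hand side left to right until a non-nullable symbol is reached.

FIRST sets of the other non-terminals involved (by the same procedure, iterated to a fixed point):
  FIRST(C) = { 'e', 'n' }

From L → n:
  - n is a terminal: add 'n' and stop
From L → ε:
  - ε-production, so ε ∈ FIRST(L)
From L → C b:
  - C is a non-terminal: add FIRST(C) \ {ε} = { 'e', 'n' }
    C is not nullable, so stop

Collecting: FIRST(L) = { 'e', 'n', ε }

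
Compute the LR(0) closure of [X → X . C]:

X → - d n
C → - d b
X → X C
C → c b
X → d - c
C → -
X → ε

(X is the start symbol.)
{ [C → . - d b], [C → . -], [C → . c b], [X → X . C] }

To compute CLOSURE, for each item [A → α.Bβ] where B is a non-terminal, add [B → .γ] for all productions B → γ; repeat for the newly added items until nothing changes.

Start with: [X → X . C]
  [X → X . C] has the dot before C: add [C → . - d b], [C → . c b], [C → . -]
No further items can be added.

CLOSURE = { [C → . - d b], [C → . -], [C → . c b], [X → X . C] }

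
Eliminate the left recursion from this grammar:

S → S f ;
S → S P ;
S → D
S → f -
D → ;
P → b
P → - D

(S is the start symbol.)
S is directly left-recursive. The standard transformation for
  A → A α₁ | ... | A α_m | β₁ | ... | β_n
is
  A  → β₁ A' | ... | β_n A'
  A' → α₁ A' | ... | α_m A' | ε

S → D becomes S → D S'
S → f - becomes S → f - S'
S → S f ; becomes S' → f ; S'
S → S P ; becomes S' → P ; S'
Add S' → ε

Productions for other non-terminals are unchanged:
  D → ;
  P → b
  P → - D

Resulting grammar:
S → D S'
S → f - S'
S' → f ; S'
S' → P ; S'
S' → ε
D → ;
P → b
P → - D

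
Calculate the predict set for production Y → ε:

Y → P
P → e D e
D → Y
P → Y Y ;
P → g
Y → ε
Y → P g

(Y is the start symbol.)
PREDICT(Y → ε) = (FIRST(RHS) \ {ε}) ∪ (FOLLOW(Y) if ε ∈ FIRST(RHS), i.e. RHS ⇒* ε)
The right-hand side is ε (FIRST(ε) = { ε }), so the predict set is FOLLOW(Y) = { $, ';', 'e', 'g' }
PREDICT(Y → ε) = { $, ';', 'e', 'g' }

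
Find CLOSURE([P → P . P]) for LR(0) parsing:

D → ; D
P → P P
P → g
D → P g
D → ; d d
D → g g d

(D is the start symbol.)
To compute CLOSURE, for each item [A → α.Bβ] where B is a non-terminal, add [B → .γ] for all productions B → γ; repeat for the newly added items until nothing changes.

Start with: [P → P . P]
  [P → P . P] has the dot before P: add [P → . P P], [P → . g]
No further items can be added.

CLOSURE = { [P → . P P], [P → . g], [P → P . P] }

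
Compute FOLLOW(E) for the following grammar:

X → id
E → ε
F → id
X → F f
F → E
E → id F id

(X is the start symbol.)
To compute FOLLOW(E), find every occurrence of E on a right-hand side N → α E β: add FIRST(β) \ {ε}, and if β is empty or nullable also add FOLLOW(N). Iterate to a fixed point.

In F → E: E is at the end, add FOLLOW(F)

The FOLLOW sets referred to above (computed the same way, to a fixed point):
  FOLLOW(F) = { 'f', 'id' }

Taking the union: FOLLOW(E) = { 'f', 'id' }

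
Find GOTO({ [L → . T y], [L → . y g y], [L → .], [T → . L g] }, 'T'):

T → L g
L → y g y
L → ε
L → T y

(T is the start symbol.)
GOTO(I, 'T') = CLOSURE({ [A → αX.β] : [A → α.Xβ] ∈ I, X = 'T' })

Items with dot before 'T', with the dot advanced:
  [L → . T y] → [L → T . y]
Closure adds nothing (no advanced item has the dot before a non-terminal).

GOTO = { [L → T . y] }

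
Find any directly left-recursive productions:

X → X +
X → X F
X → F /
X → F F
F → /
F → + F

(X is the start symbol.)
Yes, X is left-recursive

Direct left recursion occurs when N → N α for some non-terminal N (the right-hand side begins with the left-hand side itself).

X → X +: LEFT RECURSIVE (starts with X)
X → X F: LEFT RECURSIVE (starts with X)
X → F /: starts with F
X → F F: starts with F
F → /: starts with '/'
F → + F: starts with '+'

The grammar has direct left recursion on: X.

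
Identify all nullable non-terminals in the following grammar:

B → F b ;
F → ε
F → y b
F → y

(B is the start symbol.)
A non-terminal is nullable if it can derive ε (the empty string): either it has an ε-production, or it has a production whose right-hand side consists entirely of nullable non-terminals.

ε-productions: F → ε
So F is immediately nullable.
No further non-terminal can be added: every production for the remaining non-terminals contains a terminal or a non-nullable non-terminal.
Nullable = { 'F' }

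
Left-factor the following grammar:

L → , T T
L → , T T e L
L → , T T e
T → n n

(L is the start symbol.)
Left-factoring transforms A → αβ₁ | αβ₂ into A → αA' and A' → β₁ | β₂
(α is the longest common prefix among the alternatives). Repeat until
no nonterminal has two alternatives with a common prefix.

Round 1: L has alternatives sharing prefix ', T T'. Introduce L': L → , T T L'
  Add: L' → ε
  Add: L' → e L
  Add: L' → e

Round 2: L' has alternatives sharing prefix 'e'. Introduce L'': L' → e L''
  Add: L'' → L
  Add: L'' → ε

No remaining common prefixes — done.

Resulting grammar:
L → , T T L'
L' → ε
L' → e L''
L'' → L
L'' → ε
T → n n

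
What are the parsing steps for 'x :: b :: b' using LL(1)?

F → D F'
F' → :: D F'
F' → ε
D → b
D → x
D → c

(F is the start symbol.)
LL(1) parsing maintains a stack (initially the start symbol over $) and the input. At each step: if the stack top is a terminal, match it against the current input token; if it is a non-terminal N, replace it with the RHS of M[N, lookahead] (the unique production whose predict set contains the lookahead).

Stack is shown with the top on the left.

Stack      Input          Action
--------------------------------
F $        x :: b :: b $  output F → D F'
D F' $     x :: b :: b $  output D → x
x F' $     x :: b :: b $  match 'x'
F' $       :: b :: b $    output F' → :: D F'
:: D F' $  :: b :: b $    match '::'
D F' $     b :: b $       output D → b
b F' $     b :: b $       match 'b'
F' $       :: b $         output F' → :: D F'
:: D F' $  :: b $         match '::'
D F' $     b $            output D → b
b F' $     b $            match 'b'
F' $       $              output F' → ε
$          $              accept

The string is accepted.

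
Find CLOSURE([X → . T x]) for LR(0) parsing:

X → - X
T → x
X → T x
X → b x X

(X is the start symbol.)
{ [T → . x], [X → . T x] }

Start with: [X → . T x]
  [X → . T x] has the dot before T: add [T → . x]
No further items can be added.

CLOSURE = { [T → . x], [X → . T x] }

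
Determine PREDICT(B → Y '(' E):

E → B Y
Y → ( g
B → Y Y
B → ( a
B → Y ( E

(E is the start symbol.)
PREDICT(B → Y '(' E) = (FIRST(RHS) \ {ε}) ∪ (FOLLOW(B) if ε ∈ FIRST(RHS), i.e. RHS ⇒* ε)
FIRST(Y) = { '(' }
FIRST(Y '(' E) = { '(' }
ε ∉ FIRST(Y '(' E), so FOLLOW(B) is not added.
PREDICT(B → Y '(' E) = { '(' }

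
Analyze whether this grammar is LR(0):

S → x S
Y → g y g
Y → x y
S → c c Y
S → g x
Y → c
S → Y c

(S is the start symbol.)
A grammar is LR(0) if no state in the canonical LR(0) collection has:
  - both a shift item (dot before a terminal) and a complete item (shift-reduce conflict), or
  - two or more complete items (reduce-reduce conflict; the accept item [S' → S .] counts as a complete item here).

Augment with S' → S and build the canonical LR(0) collection (I0 = CLOSURE({[S' → . S]}), then GOTO on every symbol after a dot until no new states appear). It has 17 states:
  I0: { [S → . Y c], [S → . c c Y], [S → . g x], [S → . x S], [S' → . S], [Y → . c], [Y → . g y g], [Y → . x y] }  — shift
  I1: { [S' → S .] }  — accept
  I2: { [S → Y . c] }  — shift
  I3: { [S → c . c Y], [Y → c .] }  — shift, reduce
  I4: { [S → g . x], [Y → g . y g] }  — shift
  I5: { [S → . Y c], [S → . c c Y], [S → . g x], [S → . x S], [S → x . S], [Y → . c], [Y → . g y g], [Y → . x y], [Y → x . y] }  — shift
  I6: { [S → x S .] }  — reduce
  I7: { [Y → x y .] }  — reduce
  I8: { [S → g x .] }  — reduce
  I9: { [Y → g y . g] }  — shift
  I10: { [Y → g y g .] }  — reduce
  I11: { [S → c c . Y], [Y → . c], [Y → . g y g], [Y → . x y] }  — shift
  I12: { [S → c c Y .] }  — reduce
  I13: { [Y → c .] }  — reduce
  I14: { [Y → g . y g] }  — shift
  I15: { [Y → x . y] }  — shift
  I16: { [S → Y c .] }  — reduce

Conflict in state I3:
  Shift-reduce conflict between [Y → c .] and [S → c . c Y]
So the grammar is NOT LR(0).

Answer: No. Shift-reduce conflict between [Y → c .] and [S → c . c Y]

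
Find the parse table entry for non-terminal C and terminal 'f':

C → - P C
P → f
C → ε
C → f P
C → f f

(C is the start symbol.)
C → f P, C → f f

To find M[C, 'f'], we find productions for C where 'f' is in the predict set (PREDICT(N → α) = (FIRST(α) \ {ε}) ∪ (FOLLOW(N) if α ⇒* ε)).

Relevant sets:
  FOLLOW(C) = { $ }

C → - P C: PREDICT = { '-' }
C → ε: PREDICT = { $ }
C → f P: PREDICT = { 'f' }
  'f' is in predict set, so this production goes in M[C, 'f']
C → f f: PREDICT = { 'f' }
  'f' is in predict set, so this production goes in M[C, 'f']

M[C, 'f'] = C → f P, C → f f  (a multiply-defined cell — the grammar is not LL(1))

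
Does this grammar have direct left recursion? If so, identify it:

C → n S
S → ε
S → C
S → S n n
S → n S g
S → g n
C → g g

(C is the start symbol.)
C → n S: starts with n
S → ε: starts with ε
S → C: starts with C
S → S n n: LEFT RECURSIVE (starts with S)
S → n S g: starts with n
S → g n: starts with g
C → g g: starts with g

The grammar has direct left recursion on: S.

Answer: Yes, S is left-recursive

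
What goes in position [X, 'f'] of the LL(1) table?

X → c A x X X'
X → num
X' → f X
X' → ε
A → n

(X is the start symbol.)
To find M[X, 'f'], we find productions for X where 'f' is in the predict set (PREDICT(N → α) = (FIRST(α) \ {ε}) ∪ (FOLLOW(N) if α ⇒* ε)).

X → c A x X X': PREDICT = { 'c' }
X → num: PREDICT = { 'num' }

M[X, 'f'] is empty (no production applies)

Answer: Empty (error entry)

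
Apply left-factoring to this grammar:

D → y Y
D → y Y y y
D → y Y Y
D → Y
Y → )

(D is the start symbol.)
Left-factoring transforms A → αβ₁ | αβ₂ into A → αA' and A' → β₁ | β₂
(α is the longest common prefix among the alternatives). Repeat until
no nonterminal has two alternatives with a common prefix.

Round 1: D has alternatives sharing prefix 'y Y'. Introduce D': D → y Y D'
  Add: D' → ε
  Add: D' → y y
  Add: D' → Y

No remaining common prefixes — done.

Resulting grammar:
D → y Y D'
D' → ε
D' → y y
D' → Y
D → Y
Y → )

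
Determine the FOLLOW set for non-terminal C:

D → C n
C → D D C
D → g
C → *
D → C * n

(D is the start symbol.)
To compute FOLLOW(C), find every occurrence of C on a right-hand side N → α C β: add FIRST(β) \ {ε}, and if β is empty or nullable also add FOLLOW(N). Iterate to a fixed point.

In D → C n: C is followed by n, add FIRST(n) \ {ε} = { 'n' }
In C → D D C: C is at the end; this adds FOLLOW(C) to itself — nothing new
In D → C * n: C is followed by '*' n, add FIRST('*' n) \ {ε} = { '*' }

Taking the union: FOLLOW(C) = { '*', 'n' }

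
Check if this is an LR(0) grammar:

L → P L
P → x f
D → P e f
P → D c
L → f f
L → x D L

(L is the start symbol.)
Augment with L' → L and build the canonical LR(0) collection (I0 = CLOSURE({[L' → . L]}), then GOTO on every symbol after a dot until no new states appear). It has 16 states:
  I0: { [D → . P e f], [L → . P L], [L → . f f], [L → . x D L], [L' → . L], [P → . D c], [P → . x f] }  — shift
  I1: { [P → D . c] }  — shift
  I2: { [L' → L .] }  — accept
  I3: { [D → . P e f], [D → P . e f], [L → . P L], [L → . f f], [L → . x D L], [L → P . L], [P → . D c], [P → . x f] }  — shift
  I4: { [L → f . f] }  — shift
  I5: { [D → . P e f], [L → x . D L], [P → . D c], [P → . x f], [P → x . f] }  — shift
  I6: { [D → . P e f], [L → . P L], [L → . f f], [L → . x D L], [L → x D . L], [P → . D c], [P → . x f], [P → D . c] }  — shift
  I7: { [D → P . e f] }  — shift
  I8: { [P → x f .] }  — reduce
  I9: { [P → x . f] }  — shift
  I10: { [D → P e . f] }  — shift
  I11: { [D → P e f .] }  — reduce
  I12: { [L → x D L .] }  — reduce
  I13: { [P → D c .] }  — reduce
  I14: { [L → f f .] }  — reduce
  I15: { [L → P L .] }  — reduce

Every state is either a pure shift/goto state or contains exactly one complete item and nothing to shift — no conflicts. The grammar is LR(0).

Answer: Yes, the grammar is LR(0)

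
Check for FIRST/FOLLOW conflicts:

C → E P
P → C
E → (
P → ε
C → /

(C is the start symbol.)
No FIRST/FOLLOW conflicts.

A FIRST/FOLLOW conflict occurs when a non-terminal N has a nullable alternative N → β (β ⇒* ε) and another alternative N → α with FIRST(α) ∩ FOLLOW(N) ≠ ∅: on such a lookahead the parser cannot decide between expanding α and letting N vanish via β.

Nullable non-terminals: P.
FIRST sets used below: FIRST(C) = { '(', '/' }

P: nullable alternative(s) P → ε; FOLLOW(P) = { $ }
  P → C: FIRST \ {ε} = { '(', '/' } — disjoint from FOLLOW(P)
  P → ε: FIRST \ {ε} = { } — this is the only nullable alternative, skip

C, E have no nullable alternative, so no FIRST/FOLLOW check is needed there.

No FIRST/FOLLOW conflicts found.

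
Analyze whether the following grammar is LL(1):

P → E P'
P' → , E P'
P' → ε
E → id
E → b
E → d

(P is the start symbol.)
A grammar is LL(1) if for each non-terminal N with multiple productions, the predict sets of those productions are pairwise disjoint, where PREDICT(N → α) = (FIRST(α) \ {ε}) ∪ (FOLLOW(N) if α ⇒* ε).

Relevant sets:
  FOLLOW(P') = { $ }

For P':
  PREDICT(P' → ',' E P') = { ',' }
  PREDICT(P' → ε) = { $ }
For E:
  PREDICT(E → id) = { 'id' }
  PREDICT(E → b) = { 'b' }
  PREDICT(E → d) = { 'd' }
P has a single production, so nothing to check there.

All predict sets are disjoint. The grammar IS LL(1).

Answer: Yes, the grammar is LL(1).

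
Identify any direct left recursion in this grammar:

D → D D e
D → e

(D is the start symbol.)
Yes, D is left-recursive

Direct left recursion occurs when N → N α for some non-terminal N (the right-hand side begins with the left-hand side itself).

D → D D e: LEFT RECURSIVE (starts with D)
D → e: starts with e

The grammar has direct left recursion on: D.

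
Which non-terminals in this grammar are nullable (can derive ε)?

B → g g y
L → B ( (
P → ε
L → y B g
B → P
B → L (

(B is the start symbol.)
{ 'B', 'P' }

ε-productions: P → ε
So P is immediately nullable.
B → P: every symbol on the right is nullable, so B is nullable too.
No further non-terminal can be added: every production for the remaining non-terminals contains a terminal or a non-nullable non-terminal.
Nullable = { 'B', 'P' }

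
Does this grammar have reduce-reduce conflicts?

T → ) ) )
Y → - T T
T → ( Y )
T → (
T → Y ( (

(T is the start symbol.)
No reduce-reduce conflicts

Augment with T' → T and build the canonical LR(0) collection (I0 = CLOSURE({[T' → . T]}), then GOTO on every symbol after a dot until no new states appear). It has 14 states:
  I0: { [T → . ( Y )], [T → . (], [T → . ) ) )], [T → . Y ( (], [T' → . T], [Y → . - T T] }  — shift
  I1: { [T → ( . Y )], [T → ( .], [Y → . - T T] }  — shift, reduce
  I2: { [T → ) . ) )] }  — shift
  I3: { [T → . ( Y )], [T → . (], [T → . ) ) )], [T → . Y ( (], [Y → - . T T], [Y → . - T T] }  — shift
  I4: { [T' → T .] }  — accept
  I5: { [T → Y . ( (] }  — shift
  I6: { [T → Y ( . (] }  — shift
  I7: { [T → Y ( ( .] }  — reduce
  I8: { [T → . ( Y )], [T → . (], [T → . ) ) )], [T → . Y ( (], [Y → - T . T], [Y → . - T T] }  — shift
  I9: { [Y → - T T .] }  — reduce
  I10: { [T → ) ) . )] }  — shift
  I11: { [T → ) ) ) .] }  — reduce
  I12: { [T → ( Y . )] }  — shift
  I13: { [T → ( Y ) .] }  — reduce

No state contains more than one complete item.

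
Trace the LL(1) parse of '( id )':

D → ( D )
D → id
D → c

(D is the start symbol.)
LL(1) parsing maintains a stack (initially the start symbol over $) and the input. At each step: if the stack top is a terminal, match it against the current input token; if it is a non-terminal N, replace it with the RHS of M[N, lookahead] (the unique production whose predict set contains the lookahead).

Stack is shown with the top on the left.

Stack    Input     Action
-------------------------
D $      ( id ) $  output D → ( D )
( D ) $  ( id ) $  match '('
D ) $    id ) $    output D → id
id ) $   id ) $    match 'id'
) $      ) $       match ')'
$        $         accept

The string is accepted.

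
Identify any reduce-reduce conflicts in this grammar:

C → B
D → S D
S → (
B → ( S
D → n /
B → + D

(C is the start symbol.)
No reduce-reduce conflicts

A reduce-reduce conflict occurs when an LR(0) state has two complete items [A → α .] and [B → β .] — both call for a reduction, and with no lookahead the parser cannot choose between them.

Augment with C' → C and build the canonical LR(0) collection (I0 = CLOSURE({[C' → . C]}), then GOTO on every symbol after a dot until no new states appear). It has 12 states:
  I0: { [B → . ( S], [B → . + D], [C → . B], [C' → . C] }  — shift
  I1: { [B → ( . S], [S → . (] }  — shift
  I2: { [B → + . D], [D → . S D], [D → . n /], [S → . (] }  — shift
  I3: { [C → B .] }  — reduce
  I4: { [C' → C .] }  — accept
  I5: { [S → ( .] }  — reduce
  I6: { [B → + D .] }  — reduce
  I7: { [D → . S D], [D → . n /], [D → S . D], [S → . (] }  — shift
  I8: { [D → n . /] }  — shift
  I9: { [D → n / .] }  — reduce
  I10: { [D → S D .] }  — reduce
  I11: { [B → ( S .] }  — reduce

No state contains more than one complete item.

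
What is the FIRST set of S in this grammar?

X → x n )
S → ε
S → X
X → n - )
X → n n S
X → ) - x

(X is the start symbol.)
{ ')', 'n', 'x', ε }

To compute FIRST(S), examine every production with S on the left-hand side, reading each right-hand side left to right until a non-nullable symbol is reached.

FIRST sets of the other non-terminals involved (by the same procedure, iterated to a fixed point):
  FIRST(X) = { ')', 'n', 'x' }

From S → ε:
  - ε-production, so ε ∈ FIRST(S)
From S → X:
  - X is a non-terminal: add FIRST(X) \ {ε} = { ')', 'n', 'x' }
    X is not nullable, so stop

Collecting: FIRST(S) = { ')', 'n', 'x', ε }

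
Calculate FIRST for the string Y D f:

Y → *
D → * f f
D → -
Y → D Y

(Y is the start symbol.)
FIRST sets of the non-terminals involved (from the grammar, by fixed-point iteration):
  FIRST(Y) = { '*', '-' }

To compute FIRST(Y D f), process the symbols left to right:
Symbol Y is a non-terminal. Add FIRST(Y) \ {ε} = { '*', '-' }
Y is not nullable (ε ∉ FIRST(Y)), so stop here.
FIRST(Y D f) = { '*', '-' }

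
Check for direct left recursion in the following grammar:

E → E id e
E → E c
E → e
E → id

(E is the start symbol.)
Direct left recursion occurs when N → N α for some non-terminal N (the right-hand side begins with the left-hand side itself).

E → E id e: LEFT RECURSIVE (starts with E)
E → E c: LEFT RECURSIVE (starts with E)
E → e: starts with e
E → id: starts with id

The grammar has direct left recursion on: E.

Answer: Yes, E is left-recursive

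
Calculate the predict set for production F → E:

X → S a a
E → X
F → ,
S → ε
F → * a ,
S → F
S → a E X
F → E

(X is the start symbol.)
{ '*', ',', 'a' }

PREDICT(F → E) = (FIRST(RHS) \ {ε}) ∪ (FOLLOW(F) if ε ∈ FIRST(RHS), i.e. RHS ⇒* ε)
FIRST(E) = { '*', ',', 'a' }
FIRST(E) = { '*', ',', 'a' }
ε ∉ FIRST(E), so FOLLOW(F) is not added.
PREDICT(F → E) = { '*', ',', 'a' }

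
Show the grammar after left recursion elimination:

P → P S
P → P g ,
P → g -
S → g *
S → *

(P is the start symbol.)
P is directly left-recursive. The standard transformation for
  A → A α₁ | ... | A α_m | β₁ | ... | β_n
is
  A  → β₁ A' | ... | β_n A'
  A' → α₁ A' | ... | α_m A' | ε

P → g - becomes P → g - P'
P → P S becomes P' → S P'
P → P g , becomes P' → g , P'
Add P' → ε

Productions for other non-terminals are unchanged:
  S → g *
  S → *

Resulting grammar:
P → g - P'
P' → S P'
P' → g , P'
P' → ε
S → g *
S → *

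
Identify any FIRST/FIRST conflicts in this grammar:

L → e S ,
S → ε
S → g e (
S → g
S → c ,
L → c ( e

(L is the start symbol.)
A FIRST/FIRST conflict occurs when two productions N → α and N → β for the same non-terminal have FIRST(α) ∩ FIRST(β) ≠ ∅ (with ε ∈ FIRST of a nullable right-hand side, so two nullable alternatives also conflict).

Productions for L:
  L → e S ,: FIRST = { 'e' }
  L → c ( e: FIRST = { 'c' }
Productions for S:
  S → ε: FIRST = { ε }
  S → g e (: FIRST = { 'g' }
  S → g: FIRST = { 'g' }
  S → c ,: FIRST = { 'c' }

Conflict for S: S → g e ( and S → g
  Overlap: { 'g' }

Answer: Yes. S → g e '(' / S → g on { 'g' }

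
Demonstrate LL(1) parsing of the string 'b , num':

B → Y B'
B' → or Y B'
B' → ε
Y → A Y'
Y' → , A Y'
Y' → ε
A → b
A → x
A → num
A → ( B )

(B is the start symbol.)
Stack is shown with the top on the left.

Stack        Input      Action
------------------------------
B $          b , num $  output B → Y B'
Y B' $       b , num $  output Y → A Y'
A Y' B' $    b , num $  output A → b
b Y' B' $    b , num $  match 'b'
Y' B' $      , num $    output Y' → , A Y'
, A Y' B' $  , num $    match ','
A Y' B' $    num $      output A → num
num Y' B' $  num $      match 'num'
Y' B' $      $          output Y' → ε
B' $         $          output B' → ε
$            $          accept

The string is accepted.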